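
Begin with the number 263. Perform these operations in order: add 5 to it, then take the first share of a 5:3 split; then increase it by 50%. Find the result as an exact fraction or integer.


Start with 263.
Step 1: Add 5: 263+5=268; split 5:3 first = 268*5/8 = 335/2
Step 2: Increase by 50%: 335/2 * 150/100 = 1005/4
Final result = 1005/4

1005/4


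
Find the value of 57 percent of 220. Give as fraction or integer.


Compute 57% of 220
Convert percentage: 57% = 57/100
Multiply: 220 * 57/100
= 12540/100
= 627/5

627/5


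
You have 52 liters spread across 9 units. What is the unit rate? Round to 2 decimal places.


Total liters = 52
Number of units = 9
Unit rate = 52 / 9
= 5.78 liters per unit

5.78


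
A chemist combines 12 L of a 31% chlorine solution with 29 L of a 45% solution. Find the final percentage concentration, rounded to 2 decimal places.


Solute in mixture 1 = 31% of 12 L = 12*31/100 = 93/25 L
Solute in mixture 2 = 45% of 29 L = 29*45/100 = 261/20 L
Total solute = 93/25 + 261/20 = 1677/100 L
Total volume = 12 + 29 = 41 L
Final concentration = 1677/100/41 * 100 = 40.90%

40.90


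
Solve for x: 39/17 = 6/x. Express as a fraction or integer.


Setting up: 39/17 = 6/x
Cross multiply: 39 * x = 17 * 6
39x = 102
x = 102/39
x = 34/13

34/13


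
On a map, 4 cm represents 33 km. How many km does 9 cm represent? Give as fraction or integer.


Map scale: 4 cm = 33 km
Measured distance on map = 9 cm
Set up proportion: 9 * 33 / 4
= 297 / 4
= 297/4 km

297/4


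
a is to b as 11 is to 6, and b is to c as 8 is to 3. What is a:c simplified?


Given a:b = 11:6 and b:c = 8:3
Make b consistent. Multiply first ratio by 8: a:b = 88:48
Multiply second ratio by 6: b:c = 48:18
Now b = 48 in both, so a:b:c = 88:48:18
Therefore a:c = 88:18
Simplify by GCD: a:c = 44:9

44:9


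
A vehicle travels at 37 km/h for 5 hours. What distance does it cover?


Using distance = speed * time
Speed = 37 km/h
Time = 5 hours
Distance = 37 * 5
= 185 km

185


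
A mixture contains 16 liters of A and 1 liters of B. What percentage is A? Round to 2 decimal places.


Volume of A = 16 L
Volume of B = 1 L
Total volume = 16 + 1 = 17 L
Percentage of A = (16/17) * 100
= 94.12%

94.12


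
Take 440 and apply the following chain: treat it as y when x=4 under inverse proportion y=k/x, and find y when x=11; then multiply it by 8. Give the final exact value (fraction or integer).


Start with 440.
Step 1: Inverse prop: k = (440)*4; new y = k/11 = 440*4/11 = 160
Step 2: Multiply by 8: 160 * 8 = 1280
Final result = 1280

1280


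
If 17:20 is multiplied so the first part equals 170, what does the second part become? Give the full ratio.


Original ratio: 17:20
First term target: 170
Scale factor = 170 / 17 = 10
Multiply second term: 20 * 10 = 200
Equivalent ratio = 170:200

170:200


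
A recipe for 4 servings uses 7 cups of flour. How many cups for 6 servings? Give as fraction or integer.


Original: 7 cups for 4 servings
Target servings = 6
Scaling factor = 6/4
New amount = 7 * 6/4
= 42/4
= 21/2 cups

21/2


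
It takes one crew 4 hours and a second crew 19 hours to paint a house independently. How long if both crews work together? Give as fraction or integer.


Rate of A = 1/4 job per hour
Rate of B = 1/19 job per hour
Combined rate = 1/4 + 1/19
Find common denominator: (19 + 4)/(4*19) = 23/76
Combined rate = 23/76 job per hour
Time together = 1 / (23/76) = 76/23 hours

76/23


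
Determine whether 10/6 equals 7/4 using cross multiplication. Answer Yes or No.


Cross multiply to check 10/6 = 7/4
Left cross product: 10 * 4 = 40
Right cross product: 6 * 7 = 42
40 != 42
Not equal, so proportions differ => No

No


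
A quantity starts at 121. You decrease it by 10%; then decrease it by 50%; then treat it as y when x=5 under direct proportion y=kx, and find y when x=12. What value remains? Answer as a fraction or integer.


Start with 121.
Step 1: Decrease by 10%: 121 * 90/100 = 1089/10
Step 2: Decrease by 50%: 1089/10 * 50/100 = 1089/20
Step 3: Direct prop: k = (1089/20)/5; new y = k*12 = 1089/20*12/5 = 3267/25
Final result = 3267/25

3267/25


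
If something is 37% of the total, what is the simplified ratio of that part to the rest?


Part = 37%, Remainder = 63%
Ratio = 37:63
GCD(37, 63) = 1
Simplify: 37:63 = 37:63

37:63


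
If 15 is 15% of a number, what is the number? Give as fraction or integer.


Given: 15 is 15% of the whole
Set up: 15 = 15/100 * whole
whole = 15 * 100 / 15
whole = 1500 / 15
whole = 100

100


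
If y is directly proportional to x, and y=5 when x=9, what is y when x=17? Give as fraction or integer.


Direct proportion: y = kx
Find k: k = 5/9 = 5/9
Compute y at x=17: y = 5/9 * 17
y = 85/9

85/9


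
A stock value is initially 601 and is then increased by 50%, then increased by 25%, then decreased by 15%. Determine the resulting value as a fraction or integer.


Start: 601
Step 1: increase by 50% => multiply by 150/100
  601 * 150/100 = 1803/2
Step 2: increase by 25% => multiply by 125/100
  1803/2 * 125/100 = 9015/8
Step 3: decrease by 15% => multiply by 85/100
  9015/8 * 85/100 = 30651/32
Final value = 30651/32

30651/32


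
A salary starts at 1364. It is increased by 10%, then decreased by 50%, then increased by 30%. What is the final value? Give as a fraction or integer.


Start: 1364
Step 1: increase by 10% => multiply by 110/100
  1364 * 110/100 = 7502/5
Step 2: decrease by 50% => multiply by 50/100
  7502/5 * 50/100 = 3751/5
Step 3: increase by 30% => multiply by 130/100
  3751/5 * 130/100 = 48763/50
Final value = 48763/50

48763/50


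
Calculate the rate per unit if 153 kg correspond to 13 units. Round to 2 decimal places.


Total kg = 153
Number of units = 13
Unit rate = 153 / 13
= 11.77 kg per unit

11.77


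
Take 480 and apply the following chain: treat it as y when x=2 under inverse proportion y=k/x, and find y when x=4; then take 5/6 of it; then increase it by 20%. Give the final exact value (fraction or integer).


Start with 480.
Step 1: Inverse prop: k = (480)*2; new y = k/4 = 480*2/4 = 240
Step 2: Take 5/6: 240 * 5/6 = 200
Step 3: Increase by 20%: 200 * 120/100 = 240
Final result = 240

240


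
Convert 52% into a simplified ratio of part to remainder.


Part = 52%, Remainder = 48%
Ratio = 52:48
GCD(52, 48) = 4
Simplify: 13:12 = 13:12

13:12


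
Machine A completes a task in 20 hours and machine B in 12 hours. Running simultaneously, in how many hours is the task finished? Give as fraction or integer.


Rate of A = 1/20 job per hour
Rate of B = 1/12 job per hour
Combined rate = 1/20 + 1/12
Find common denominator: (12 + 20)/(20*12) = 32/240
Combined rate = 2/15 job per hour
Time together = 1 / (2/15) = 15/2 hours

15/2


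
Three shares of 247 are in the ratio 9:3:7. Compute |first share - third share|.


Total parts = 9 + 3 + 7 = 19
Value per part = 247 / 19 = 13
Shares: 9*13=117, 3*13=39, 7*13=91
First share = 117, third share = 91
Difference = |117 - 91| = 26

26


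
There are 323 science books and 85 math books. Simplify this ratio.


Find GCD(323, 85)
GCD = 17
Divide both by 17: 323/17 = 19, 85/17 = 5
Simplified ratio = 19:5

19:5


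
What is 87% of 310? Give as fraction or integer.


Compute 87% of 310
Convert percentage: 87% = 87/100
Multiply: 310 * 87/100
= 26970/100
= 2697/10

2697/10


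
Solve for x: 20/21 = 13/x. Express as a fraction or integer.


Setting up: 20/21 = 13/x
Cross multiply: 20 * x = 21 * 13
20x = 273
x = 273/20
x = 273/20

273/20


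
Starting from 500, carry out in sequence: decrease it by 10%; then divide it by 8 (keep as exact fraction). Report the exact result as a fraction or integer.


Start with 500.
Step 1: Decrease by 10%: 500 * 90/100 = 450
Step 2: Divide by 8: 450 / 8 = 225/4
Final result = 225/4

225/4


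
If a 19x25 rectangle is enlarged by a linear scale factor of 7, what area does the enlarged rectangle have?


Original dimensions: 19 x 25
Enlargement factor = 7
New width = 19 * 7 = 133
New height = 25 * 7 = 175
New area = 133 * 175 = 23275

23275


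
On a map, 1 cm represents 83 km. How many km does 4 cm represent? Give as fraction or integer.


Map scale: 1 cm = 83 km
Measured distance on map = 4 cm
Set up proportion: 4 * 83 / 1
= 332 / 1
= 332 km

332


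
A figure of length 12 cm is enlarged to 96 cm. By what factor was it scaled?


Original length = 12 cm
Scaled length = 96 cm
Scale factor = 96 / 12
= 8

8


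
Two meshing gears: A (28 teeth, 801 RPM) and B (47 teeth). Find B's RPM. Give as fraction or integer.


Gear ratio: teeth_A * RPM_A = teeth_B * RPM_B
28 * 801 = 47 * RPM_B
22428 = 47 * RPM_B
RPM_B = 22428 / 47
RPM_B = 22428/47

22428/47


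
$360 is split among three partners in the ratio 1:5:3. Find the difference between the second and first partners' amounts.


Total parts = 1 + 5 + 3 = 9
Value per part = 360 / 9 = 40
Shares: 1*40=40, 5*40=200, 3*40=120
Second share = 200, first share = 40
Difference = |200 - 40| = 160

160


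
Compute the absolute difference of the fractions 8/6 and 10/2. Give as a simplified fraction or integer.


Simplify: 8/6 = 4/3 and 10/2 = 5
Find common denominator: LCD = 3
Convert: 4/3 and 15/3
Difference = |4 - 15|/3 = 11/3
Simplified = 11/3

11/3


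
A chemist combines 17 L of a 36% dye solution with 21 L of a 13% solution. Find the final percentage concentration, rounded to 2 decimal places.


Solute in mixture 1 = 36% of 17 L = 17*36/100 = 153/25 L
Solute in mixture 2 = 13% of 21 L = 21*13/100 = 273/100 L
Total solute = 153/25 + 273/100 = 177/20 L
Total volume = 17 + 21 = 38 L
Final concentration = 177/20/38 * 100 = 23.29%

23.29


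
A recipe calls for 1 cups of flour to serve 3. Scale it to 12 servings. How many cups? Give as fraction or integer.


Original: 1 cups for 3 servings
Target servings = 12
Scaling factor = 12/3
New amount = 1 * 12/3
= 12/3
= 4 cups

4


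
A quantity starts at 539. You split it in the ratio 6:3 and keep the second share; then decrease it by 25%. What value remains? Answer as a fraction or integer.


Start with 539.
Step 1: Split 6:3, second share = 539 * 3/9 = 539/3
Step 2: Decrease by 25%: 539/3 * 75/100 = 539/4
Final result = 539/4

539/4


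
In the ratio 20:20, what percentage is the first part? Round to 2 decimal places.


Total parts = 20 + 20 = 40
First part fraction = 20/40
Percentage = (20/40) * 100
= 0.5 * 100
= 50.00%

50.00


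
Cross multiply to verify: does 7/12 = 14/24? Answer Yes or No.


Cross multiply to check 7/12 = 14/24
Left cross product: 7 * 24 = 168
Right cross product: 12 * 14 = 168
168 = 168
Equal, so proportions match => Yes

Yes


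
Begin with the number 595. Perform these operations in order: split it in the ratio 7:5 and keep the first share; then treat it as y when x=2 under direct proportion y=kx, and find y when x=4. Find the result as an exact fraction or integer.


Start with 595.
Step 1: Split 7:5, first share = 595 * 7/12 = 4165/12
Step 2: Direct prop: k = (4165/12)/2; new y = k*4 = 4165/12*4/2 = 4165/6
Final result = 4165/6

4165/6


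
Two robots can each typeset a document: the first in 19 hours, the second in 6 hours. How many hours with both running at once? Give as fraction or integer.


Rate of A = 1/19 job per hour
Rate of B = 1/6 job per hour
Combined rate = 1/19 + 1/6
Find common denominator: (6 + 19)/(19*6) = 25/114
Combined rate = 25/114 job per hour
Time together = 1 / (25/114) = 114/25 hours

114/25


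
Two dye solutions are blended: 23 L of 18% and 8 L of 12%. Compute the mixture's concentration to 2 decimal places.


Solute in mixture 1 = 18% of 23 L = 23*18/100 = 207/50 L
Solute in mixture 2 = 12% of 8 L = 8*12/100 = 24/25 L
Total solute = 207/50 + 24/25 = 51/10 L
Total volume = 23 + 8 = 31 L
Final concentration = 51/10/31 * 100 = 16.45%

16.45


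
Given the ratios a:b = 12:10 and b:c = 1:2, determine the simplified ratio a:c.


Given a:b = 12:10 and b:c = 1:2
Make b consistent. Multiply first ratio by 1: a:b = 12:10
Multiply second ratio by 10: b:c = 10:20
Now b = 10 in both, so a:b:c = 12:10:20
Therefore a:c = 12:20
Simplify by GCD: a:c = 3:5

3:5


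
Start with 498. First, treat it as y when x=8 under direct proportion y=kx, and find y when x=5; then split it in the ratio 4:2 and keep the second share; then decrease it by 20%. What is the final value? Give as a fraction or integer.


Start with 498.
Step 1: Direct prop: k = (498)/8; new y = k*5 = 498*5/8 = 1245/4
Step 2: Split 4:2, second share = 1245/4 * 2/6 = 415/4
Step 3: Decrease by 20%: 415/4 * 80/100 = 83
Final result = 83

83


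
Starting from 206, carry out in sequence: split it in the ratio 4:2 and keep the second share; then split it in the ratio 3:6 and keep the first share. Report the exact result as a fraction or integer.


Start with 206.
Step 1: Split 4:2, second share = 206 * 2/6 = 206/3
Step 2: Split 3:6, first share = 206/3 * 3/9 = 206/9
Final result = 206/9

206/9


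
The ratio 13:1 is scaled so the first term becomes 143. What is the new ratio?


Original ratio: 13:1
First term target: 143
Scale factor = 143 / 13 = 11
Multiply second term: 1 * 11 = 11
Equivalent ratio = 143:11

143:11


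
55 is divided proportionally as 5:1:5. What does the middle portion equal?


Ratio = 5:1:5
Total parts = 5 + 1 + 5 = 11
Value per part = 55 / 11 = 5
First share = 5 * 5 = 25
Middle share = 1 * 5 = 5
Third share = 5 * 5 = 25

5


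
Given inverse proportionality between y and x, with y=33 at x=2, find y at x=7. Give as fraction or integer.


Inverse proportion: y = k/x
Find k: k = 2 * 33 = 66
Compute y at x=7: y = 66/7
y = 66/7

66/7


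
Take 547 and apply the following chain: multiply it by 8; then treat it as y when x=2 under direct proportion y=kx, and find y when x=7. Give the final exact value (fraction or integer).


Start with 547.
Step 1: Multiply by 8: 547 * 8 = 4376
Step 2: Direct prop: k = (4376)/2; new y = k*7 = 4376*7/2 = 15316
Final result = 15316

15316


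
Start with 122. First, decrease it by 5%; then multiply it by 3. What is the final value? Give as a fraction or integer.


Start with 122.
Step 1: Decrease by 5%: 122 * 95/100 = 1159/10
Step 2: Multiply by 3: 1159/10 * 3 = 3477/10
Final result = 3477/10

3477/10


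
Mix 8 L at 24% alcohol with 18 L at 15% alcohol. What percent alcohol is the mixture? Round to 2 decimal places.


Solute in mixture 1 = 24% of 8 L = 8*24/100 = 48/25 L
Solute in mixture 2 = 15% of 18 L = 18*15/100 = 27/10 L
Total solute = 48/25 + 27/10 = 231/50 L
Total volume = 8 + 18 = 26 L
Final concentration = 231/50/26 * 100 = 17.77%

17.77


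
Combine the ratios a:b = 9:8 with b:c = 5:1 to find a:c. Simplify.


Given a:b = 9:8 and b:c = 5:1
Make b consistent. Multiply first ratio by 5: a:b = 45:40
Multiply second ratio by 8: b:c = 40:8
Now b = 40 in both, so a:b:c = 45:40:8
Therefore a:c = 45:8
Simplify by GCD: a:c = 45:8

45:8


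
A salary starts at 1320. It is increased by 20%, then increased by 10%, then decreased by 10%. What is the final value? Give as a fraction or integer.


Start: 1320
Step 1: increase by 20% => multiply by 120/100
  1320 * 120/100 = 1584
Step 2: increase by 10% => multiply by 110/100
  1584 * 110/100 = 8712/5
Step 3: decrease by 10% => multiply by 90/100
  8712/5 * 90/100 = 39204/25
Final value = 39204/25

39204/25


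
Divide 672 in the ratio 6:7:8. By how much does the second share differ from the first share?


Total parts = 6 + 7 + 8 = 21
Value per part = 672 / 21 = 32
Shares: 6*32=192, 7*32=224, 8*32=256
Second share = 224, first share = 192
Difference = |224 - 192| = 32

32


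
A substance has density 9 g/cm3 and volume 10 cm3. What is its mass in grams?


Using mass = density * volume
Density = 9 g/cm3
Volume = 10 cm3
Mass = 9 * 10
= 90 g

90


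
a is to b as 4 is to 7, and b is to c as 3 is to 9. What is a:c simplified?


Given a:b = 4:7 and b:c = 3:9
Make b consistent. Multiply first ratio by 3: a:b = 12:21
Multiply second ratio by 7: b:c = 21:63
Now b = 21 in both, so a:b:c = 12:21:63
Therefore a:c = 12:63
Simplify by GCD: a:c = 4:21

4:21


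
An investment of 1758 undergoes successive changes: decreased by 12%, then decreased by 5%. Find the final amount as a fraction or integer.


Start: 1758
Step 1: decrease by 12% => multiply by 88/100
  1758 * 88/100 = 38676/25
Step 2: decrease by 5% => multiply by 95/100
  38676/25 * 95/100 = 183711/125
Final value = 183711/125

183711/125


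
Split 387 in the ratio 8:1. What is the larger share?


Total parts = 8 + 1 = 9
Value per part = 387 / 9 = 43
First share = 8 * 43 = 344
Second share = 1 * 43 = 43
Larger share = 344

344


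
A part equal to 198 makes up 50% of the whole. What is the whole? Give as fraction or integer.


Given: 198 is 50% of the whole
Set up: 198 = 50/100 * whole
whole = 198 * 100 / 50
whole = 19800 / 50
whole = 396

396


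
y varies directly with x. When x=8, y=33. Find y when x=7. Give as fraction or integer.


Direct proportion: y = kx
Find k: k = 33/8 = 33/8
Compute y at x=7: y = 33/8 * 7
y = 231/8

231/8


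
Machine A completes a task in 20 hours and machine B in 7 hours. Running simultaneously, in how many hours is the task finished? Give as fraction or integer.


Rate of A = 1/20 job per hour
Rate of B = 1/7 job per hour
Combined rate = 1/20 + 1/7
Find common denominator: (7 + 20)/(20*7) = 27/140
Combined rate = 27/140 job per hour
Time together = 1 / (27/140) = 140/27 hours

140/27


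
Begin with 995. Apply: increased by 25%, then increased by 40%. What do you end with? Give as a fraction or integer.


Start: 995
Step 1: increase by 25% => multiply by 125/100
  995 * 125/100 = 4975/4
Step 2: increase by 40% => multiply by 140/100
  4975/4 * 140/100 = 6965/4
Final value = 6965/4

6965/4


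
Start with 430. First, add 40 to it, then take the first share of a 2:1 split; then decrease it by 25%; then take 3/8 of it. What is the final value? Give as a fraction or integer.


Start with 430.
Step 1: Add 40: 430+40=470; split 2:1 first = 470*2/3 = 940/3
Step 2: Decrease by 25%: 940/3 * 75/100 = 235
Step 3: Take 3/8: 235 * 3/8 = 705/8
Final result = 705/8

705/8


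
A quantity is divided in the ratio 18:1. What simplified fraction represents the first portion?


Total parts = 18 + 1 = 19
First part fraction = 18/19
Simplify: 18/19 = 18/19

18/19


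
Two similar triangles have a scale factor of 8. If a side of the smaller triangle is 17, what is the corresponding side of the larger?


Similar triangles have proportional sides
Scale factor = 8
Smaller side = 17
Corresponding larger side = 17 * 8
= 136

136


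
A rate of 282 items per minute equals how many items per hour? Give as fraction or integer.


Converting from per minute to per hour
Rate = 282 items per minute
Multiply by 60: 282 * 60
= 16920 items per hour

16920


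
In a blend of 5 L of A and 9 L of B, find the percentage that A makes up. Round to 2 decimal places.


Volume of A = 5 L
Volume of B = 9 L
Total volume = 5 + 9 = 14 L
Percentage of A = (5/14) * 100
= 35.71%

35.71


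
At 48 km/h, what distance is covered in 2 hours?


Using distance = speed * time
Speed = 48 km/h
Time = 2 hours
Distance = 48 * 2
= 96 km

96


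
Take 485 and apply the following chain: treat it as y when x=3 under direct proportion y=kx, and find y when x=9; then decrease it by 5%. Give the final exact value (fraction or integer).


Start with 485.
Step 1: Direct prop: k = (485)/3; new y = k*9 = 485*9/3 = 1455
Step 2: Decrease by 5%: 1455 * 95/100 = 5529/4
Final result = 5529/4

5529/4


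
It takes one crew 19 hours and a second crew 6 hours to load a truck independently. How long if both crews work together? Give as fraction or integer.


Rate of A = 1/19 job per hour
Rate of B = 1/6 job per hour
Combined rate = 1/19 + 1/6
Find common denominator: (6 + 19)/(19*6) = 25/114
Combined rate = 25/114 job per hour
Time together = 1 / (25/114) = 114/25 hours

114/25


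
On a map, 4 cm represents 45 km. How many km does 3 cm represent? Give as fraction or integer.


Map scale: 4 cm = 45 km
Measured distance on map = 3 cm
Set up proportion: 3 * 45 / 4
= 135 / 4
= 135/4 km

135/4


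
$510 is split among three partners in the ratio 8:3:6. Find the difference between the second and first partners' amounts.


Total parts = 8 + 3 + 6 = 17
Value per part = 510 / 17 = 30
Shares: 8*30=240, 3*30=90, 6*30=180
Second share = 90, first share = 240
Difference = |90 - 240| = 150

150


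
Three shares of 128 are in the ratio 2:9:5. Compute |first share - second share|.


Total parts = 2 + 9 + 5 = 16
Value per part = 128 / 16 = 8
Shares: 2*8=16, 9*8=72, 5*8=40
First share = 16, second share = 72
Difference = |16 - 72| = 56

56


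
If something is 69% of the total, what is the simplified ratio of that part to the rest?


Part = 69%, Remainder = 31%
Ratio = 69:31
GCD(69, 31) = 1
Simplify: 69:31 = 69:31

69:31


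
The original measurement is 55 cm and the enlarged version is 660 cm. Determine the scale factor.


Original length = 55 cm
Scaled length = 660 cm
Scale factor = 660 / 55
= 12

12


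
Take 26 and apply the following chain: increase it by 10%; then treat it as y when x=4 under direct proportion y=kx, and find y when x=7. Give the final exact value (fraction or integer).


Start with 26.
Step 1: Increase by 10%: 26 * 110/100 = 143/5
Step 2: Direct prop: k = (143/5)/4; new y = k*7 = 143/5*7/4 = 1001/20
Final result = 1001/20

1001/20


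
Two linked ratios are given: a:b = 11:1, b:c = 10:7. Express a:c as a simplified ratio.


Given a:b = 11:1 and b:c = 10:7
Make b consistent. Multiply first ratio by 10: a:b = 110:10
Multiply second ratio by 1: b:c = 10:7
Now b = 10 in both, so a:b:c = 110:10:7
Therefore a:c = 110:7
Simplify by GCD: a:c = 110:7

110:7


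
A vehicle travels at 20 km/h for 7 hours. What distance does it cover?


Using distance = speed * time
Speed = 20 km/h
Time = 7 hours
Distance = 20 * 7
= 140 km

140


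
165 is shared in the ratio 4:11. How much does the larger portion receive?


Total parts = 4 + 11 = 15
Value per part = 165 / 15 = 11
First share = 4 * 11 = 44
Second share = 11 * 11 = 121
Larger share = 121

121


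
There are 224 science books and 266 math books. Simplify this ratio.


Find GCD(224, 266)
GCD = 14
Divide both by 14: 224/14 = 16, 266/14 = 19
Simplified ratio = 16:19

16:19


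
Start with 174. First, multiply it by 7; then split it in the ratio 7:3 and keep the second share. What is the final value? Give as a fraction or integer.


Start with 174.
Step 1: Multiply by 7: 174 * 7 = 1218
Step 2: Split 7:3, second share = 1218 * 3/10 = 1827/5
Final result = 1827/5

1827/5


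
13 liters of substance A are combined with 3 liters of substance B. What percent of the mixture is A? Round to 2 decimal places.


Volume of A = 13 L
Volume of B = 3 L
Total volume = 13 + 3 = 16 L
Percentage of A = (13/16) * 100
= 81.25%

81.25


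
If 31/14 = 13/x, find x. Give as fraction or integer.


Setting up: 31/14 = 13/x
Cross multiply: 31 * x = 14 * 13
31x = 182
x = 182/31
x = 182/31

182/31


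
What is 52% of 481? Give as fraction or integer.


Compute 52% of 481
Convert percentage: 52% = 52/100
Multiply: 481 * 52/100
= 25012/100
= 6253/25

6253/25


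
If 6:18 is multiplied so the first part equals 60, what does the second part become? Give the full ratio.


Original ratio: 6:18
First term target: 60
Scale factor = 60 / 6 = 10
Multiply second term: 18 * 10 = 180
Equivalent ratio = 60:180

60:180


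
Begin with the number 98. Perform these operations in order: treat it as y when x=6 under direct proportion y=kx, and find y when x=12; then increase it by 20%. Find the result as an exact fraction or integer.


Start with 98.
Step 1: Direct prop: k = (98)/6; new y = k*12 = 98*12/6 = 196
Step 2: Increase by 20%: 196 * 120/100 = 1176/5
Final result = 1176/5

1176/5


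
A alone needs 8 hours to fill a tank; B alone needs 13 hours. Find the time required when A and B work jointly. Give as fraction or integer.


Rate of A = 1/8 job per hour
Rate of B = 1/13 job per hour
Combined rate = 1/8 + 1/13
Find common denominator: (13 + 8)/(8*13) = 21/104
Combined rate = 21/104 job per hour
Time together = 1 / (21/104) = 104/21 hours

104/21


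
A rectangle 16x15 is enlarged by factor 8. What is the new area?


Original dimensions: 16 x 15
Enlargement factor = 8
New width = 16 * 8 = 128
New height = 15 * 8 = 120
New area = 128 * 120 = 15360

15360


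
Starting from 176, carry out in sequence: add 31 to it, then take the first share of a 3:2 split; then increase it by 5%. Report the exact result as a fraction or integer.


Start with 176.
Step 1: Add 31: 176+31=207; split 3:2 first = 207*3/5 = 621/5
Step 2: Increase by 5%: 621/5 * 105/100 = 13041/100
Final result = 13041/100

13041/100


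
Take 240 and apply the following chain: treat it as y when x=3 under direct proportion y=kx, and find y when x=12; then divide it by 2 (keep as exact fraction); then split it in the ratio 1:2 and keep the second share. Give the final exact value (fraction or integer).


Start with 240.
Step 1: Direct prop: k = (240)/3; new y = k*12 = 240*12/3 = 960
Step 2: Divide by 2: 960 / 2 = 480
Step 3: Split 1:2, second share = 480 * 2/3 = 320
Final result = 320

320


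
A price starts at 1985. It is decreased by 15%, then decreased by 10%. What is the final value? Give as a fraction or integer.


Start: 1985
Step 1: decrease by 15% => multiply by 85/100
  1985 * 85/100 = 6749/4
Step 2: decrease by 10% => multiply by 90/100
  6749/4 * 90/100 = 60741/40
Final value = 60741/40

60741/40


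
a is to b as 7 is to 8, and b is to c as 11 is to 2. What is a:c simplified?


Given a:b = 7:8 and b:c = 11:2
Make b consistent. Multiply first ratio by 11: a:b = 77:88
Multiply second ratio by 8: b:c = 88:16
Now b = 88 in both, so a:b:c = 77:88:16
Therefore a:c = 77:16
Simplify by GCD: a:c = 77:16

77:16


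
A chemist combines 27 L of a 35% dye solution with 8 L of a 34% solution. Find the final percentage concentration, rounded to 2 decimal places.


Solute in mixture 1 = 35% of 27 L = 27*35/100 = 189/20 L
Solute in mixture 2 = 34% of 8 L = 8*34/100 = 68/25 L
Total solute = 189/20 + 68/25 = 1217/100 L
Total volume = 27 + 8 = 35 L
Final concentration = 1217/100/35 * 100 = 34.77%

34.77


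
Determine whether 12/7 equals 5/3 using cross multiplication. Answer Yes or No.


Cross multiply to check 12/7 = 5/3
Left cross product: 12 * 3 = 36
Right cross product: 7 * 5 = 35
36 != 35
Not equal, so proportions differ => No

No


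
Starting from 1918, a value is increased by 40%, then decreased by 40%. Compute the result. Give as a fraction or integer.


Start: 1918
Step 1: increase by 40% => multiply by 140/100
  1918 * 140/100 = 13426/5
Step 2: decrease by 40% => multiply by 60/100
  13426/5 * 60/100 = 40278/25
Final value = 40278/25

40278/25


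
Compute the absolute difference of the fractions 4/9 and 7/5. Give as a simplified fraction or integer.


Simplify: 4/9 = 4/9 and 7/5 = 7/5
Find common denominator: LCD = 45
Convert: 20/45 and 63/45
Difference = |20 - 63|/45 = 43/45
Simplified = 43/45

43/45


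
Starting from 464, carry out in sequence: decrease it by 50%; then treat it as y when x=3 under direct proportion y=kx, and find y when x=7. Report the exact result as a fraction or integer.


Start with 464.
Step 1: Decrease by 50%: 464 * 50/100 = 232
Step 2: Direct prop: k = (232)/3; new y = k*7 = 232*7/3 = 1624/3
Final result = 1624/3

1624/3


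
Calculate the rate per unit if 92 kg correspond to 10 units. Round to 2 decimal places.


Total kg = 92
Number of units = 10
Unit rate = 92 / 10
= 9.20 kg per unit

9.20


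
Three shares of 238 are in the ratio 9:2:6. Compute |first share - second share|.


Total parts = 9 + 2 + 6 = 17
Value per part = 238 / 17 = 14
Shares: 9*14=126, 2*14=28, 6*14=84
First share = 126, second share = 28
Difference = |126 - 28| = 98

98


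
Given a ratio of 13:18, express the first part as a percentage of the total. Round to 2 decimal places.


Total parts = 13 + 18 = 31
First part fraction = 13/31
Percentage = (13/31) * 100
= 0.419355 * 100
= 41.94%

41.94


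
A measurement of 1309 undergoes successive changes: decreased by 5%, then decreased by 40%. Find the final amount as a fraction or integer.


Start: 1309
Step 1: decrease by 5% => multiply by 95/100
  1309 * 95/100 = 24871/20
Step 2: decrease by 40% => multiply by 60/100
  24871/20 * 60/100 = 74613/100
Final value = 74613/100

74613/100


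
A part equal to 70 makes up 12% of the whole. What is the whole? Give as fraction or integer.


Given: 70 is 12% of the whole
Set up: 70 = 12/100 * whole
whole = 70 * 100 / 12
whole = 7000 / 12
whole = 1750/3

1750/3


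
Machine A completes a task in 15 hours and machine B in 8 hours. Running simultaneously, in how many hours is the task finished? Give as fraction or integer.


Rate of A = 1/15 job per hour
Rate of B = 1/8 job per hour
Combined rate = 1/15 + 1/8
Find common denominator: (8 + 15)/(15*8) = 23/120
Combined rate = 23/120 job per hour
Time together = 1 / (23/120) = 120/23 hours

120/23


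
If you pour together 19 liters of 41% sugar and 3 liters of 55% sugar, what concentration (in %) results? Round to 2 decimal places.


Solute in mixture 1 = 41% of 19 L = 19*41/100 = 779/100 L
Solute in mixture 2 = 55% of 3 L = 3*55/100 = 33/20 L
Total solute = 779/100 + 33/20 = 236/25 L
Total volume = 19 + 3 = 22 L
Final concentration = 236/25/22 * 100 = 42.91%

42.91


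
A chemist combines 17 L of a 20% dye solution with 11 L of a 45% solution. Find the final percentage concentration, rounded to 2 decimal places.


Solute in mixture 1 = 20% of 17 L = 17*20/100 = 17/5 L
Solute in mixture 2 = 45% of 11 L = 11*45/100 = 99/20 L
Total solute = 17/5 + 99/20 = 167/20 L
Total volume = 17 + 11 = 28 L
Final concentration = 167/20/28 * 100 = 29.82%

29.82


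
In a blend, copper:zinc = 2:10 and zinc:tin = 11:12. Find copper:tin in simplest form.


Given a:b = 2:10 and b:c = 11:12
Make b consistent. Multiply first ratio by 11: a:b = 22:110
Multiply second ratio by 10: b:c = 110:120
Now b = 110 in both, so a:b:c = 22:110:120
Therefore a:c = 22:120
Simplify by GCD: a:c = 11:60

11:60


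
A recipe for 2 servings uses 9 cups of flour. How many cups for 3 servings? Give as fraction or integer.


Original: 9 cups for 2 servings
Target servings = 3
Scaling factor = 3/2
New amount = 9 * 3/2
= 27/2
= 27/2 cups

27/2


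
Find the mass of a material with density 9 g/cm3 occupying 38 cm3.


Using mass = density * volume
Density = 9 g/cm3
Volume = 38 cm3
Mass = 9 * 38
= 342 g

342


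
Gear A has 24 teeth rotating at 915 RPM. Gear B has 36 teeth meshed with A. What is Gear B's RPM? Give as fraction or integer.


Gear ratio: teeth_A * RPM_A = teeth_B * RPM_B
24 * 915 = 36 * RPM_B
21960 = 36 * RPM_B
RPM_B = 21960 / 36
RPM_B = 610

610


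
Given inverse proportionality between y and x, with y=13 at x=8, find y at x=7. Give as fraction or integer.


Inverse proportion: y = k/x
Find k: k = 8 * 13 = 104
Compute y at x=7: y = 104/7
y = 104/7

104/7


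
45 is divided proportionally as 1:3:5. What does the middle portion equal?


Ratio = 1:3:5
Total parts = 1 + 3 + 5 = 9
Value per part = 45 / 9 = 5
First share = 1 * 5 = 5
Middle share = 3 * 5 = 15
Third share = 5 * 5 = 25

15


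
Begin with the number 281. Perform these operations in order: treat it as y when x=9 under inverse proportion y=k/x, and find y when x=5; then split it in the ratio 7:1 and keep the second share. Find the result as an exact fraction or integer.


Start with 281.
Step 1: Inverse prop: k = (281)*9; new y = k/5 = 281*9/5 = 2529/5
Step 2: Split 7:1, second share = 2529/5 * 1/8 = 2529/40
Final result = 2529/40

2529/40


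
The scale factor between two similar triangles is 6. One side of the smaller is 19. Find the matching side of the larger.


Similar triangles have proportional sides
Scale factor = 6
Smaller side = 19
Corresponding larger side = 19 * 6
= 114

114


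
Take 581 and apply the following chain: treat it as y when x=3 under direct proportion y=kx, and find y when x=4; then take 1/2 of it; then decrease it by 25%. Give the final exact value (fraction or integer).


Start with 581.
Step 1: Direct prop: k = (581)/3; new y = k*4 = 581*4/3 = 2324/3
Step 2: Take 1/2: 2324/3 * 1/2 = 1162/3
Step 3: Decrease by 25%: 1162/3 * 75/100 = 581/2
Final result = 581/2

581/2


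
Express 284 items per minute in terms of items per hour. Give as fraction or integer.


Converting from per minute to per hour
Rate = 284 items per minute
Multiply by 60: 284 * 60
= 17040 items per hour

17040


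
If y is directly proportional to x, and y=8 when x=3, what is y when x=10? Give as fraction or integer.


Direct proportion: y = kx
Find k: k = 8/3 = 8/3
Compute y at x=10: y = 8/3 * 10
y = 80/3

80/3


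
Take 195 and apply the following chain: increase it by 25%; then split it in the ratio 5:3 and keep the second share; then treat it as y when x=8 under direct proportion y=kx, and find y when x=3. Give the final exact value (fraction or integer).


Start with 195.
Step 1: Increase by 25%: 195 * 125/100 = 975/4
Step 2: Split 5:3, second share = 975/4 * 3/8 = 2925/32
Step 3: Direct prop: k = (2925/32)/8; new y = k*3 = 2925/32*3/8 = 8775/256
Final result = 8775/256

8775/256


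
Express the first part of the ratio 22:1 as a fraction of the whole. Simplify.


Total parts = 22 + 1 = 23
First part fraction = 22/23
Simplify: 22/23 = 22/23

22/23


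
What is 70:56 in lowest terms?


Find GCD(70, 56)
GCD = 14
Divide both by 14: 70/14 = 5, 56/14 = 4
Simplified ratio = 5:4

5:4


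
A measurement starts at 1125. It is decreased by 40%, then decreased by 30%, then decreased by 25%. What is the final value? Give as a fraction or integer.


Start: 1125
Step 1: decrease by 40% => multiply by 60/100
  1125 * 60/100 = 675
Step 2: decrease by 30% => multiply by 70/100
  675 * 70/100 = 945/2
Step 3: decrease by 25% => multiply by 75/100
  945/2 * 75/100 = 2835/8
Final value = 2835/8

2835/8


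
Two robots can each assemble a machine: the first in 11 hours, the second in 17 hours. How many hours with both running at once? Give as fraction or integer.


Rate of A = 1/11 job per hour
Rate of B = 1/17 job per hour
Combined rate = 1/11 + 1/17
Find common denominator: (17 + 11)/(11*17) = 28/187
Combined rate = 28/187 job per hour
Time together = 1 / (28/187) = 187/28 hours

187/28


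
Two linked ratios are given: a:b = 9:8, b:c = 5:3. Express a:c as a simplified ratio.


Given a:b = 9:8 and b:c = 5:3
Make b consistent. Multiply first ratio by 5: a:b = 45:40
Multiply second ratio by 8: b:c = 40:24
Now b = 40 in both, so a:b:c = 45:40:24
Therefore a:c = 45:24
Simplify by GCD: a:c = 15:8

15:8


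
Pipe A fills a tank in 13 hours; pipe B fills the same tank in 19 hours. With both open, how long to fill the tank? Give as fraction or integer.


Rate of A = 1/13 job per hour
Rate of B = 1/19 job per hour
Combined rate = 1/13 + 1/19
Find common denominator: (19 + 13)/(13*19) = 32/247
Combined rate = 32/247 job per hour
Time together = 1 / (32/247) = 247/32 hours

247/32


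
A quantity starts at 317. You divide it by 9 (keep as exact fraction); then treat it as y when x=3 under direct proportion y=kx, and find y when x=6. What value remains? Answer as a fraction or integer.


Start with 317.
Step 1: Divide by 9: 317 / 9 = 317/9
Step 2: Direct prop: k = (317/9)/3; new y = k*6 = 317/9*6/3 = 634/9
Final result = 634/9

634/9


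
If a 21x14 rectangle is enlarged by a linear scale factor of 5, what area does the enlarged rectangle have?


Original dimensions: 21 x 14
Enlargement factor = 5
New width = 21 * 5 = 105
New height = 14 * 5 = 70
New area = 105 * 70 = 7350

7350


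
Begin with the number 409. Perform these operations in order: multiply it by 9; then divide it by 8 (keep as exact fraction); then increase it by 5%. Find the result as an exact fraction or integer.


Start with 409.
Step 1: Multiply by 9: 409 * 9 = 3681
Step 2: Divide by 8: 3681 / 8 = 3681/8
Step 3: Increase by 5%: 3681/8 * 105/100 = 77301/160
Final result = 77301/160

77301/160


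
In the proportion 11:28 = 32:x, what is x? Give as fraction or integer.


Setting up: 11/28 = 32/x
Cross multiply: 11 * x = 28 * 32
11x = 896
x = 896/11
x = 896/11

896/11


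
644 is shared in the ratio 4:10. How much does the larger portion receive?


Total parts = 4 + 10 = 14
Value per part = 644 / 14 = 46
First share = 4 * 46 = 184
Second share = 10 * 46 = 460
Larger share = 460

460


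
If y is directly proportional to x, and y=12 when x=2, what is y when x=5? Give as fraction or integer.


Direct proportion: y = kx
Find k: k = 12/2 = 6
Compute y at x=5: y = 6 * 5
y = 30

30


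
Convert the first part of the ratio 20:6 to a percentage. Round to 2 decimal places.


Total parts = 20 + 6 = 26
First part fraction = 20/26
Percentage = (20/26) * 100
= 0.769231 * 100
= 76.92%

76.92


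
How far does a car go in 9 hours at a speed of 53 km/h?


Using distance = speed * time
Speed = 53 km/h
Time = 9 hours
Distance = 53 * 9
= 477 km

477


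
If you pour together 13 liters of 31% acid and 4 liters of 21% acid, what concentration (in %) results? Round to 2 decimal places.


Solute in mixture 1 = 31% of 13 L = 13*31/100 = 403/100 L
Solute in mixture 2 = 21% of 4 L = 4*21/100 = 21/25 L
Total solute = 403/100 + 21/25 = 487/100 L
Total volume = 13 + 4 = 17 L
Final concentration = 487/100/17 * 100 = 28.65%

28.65


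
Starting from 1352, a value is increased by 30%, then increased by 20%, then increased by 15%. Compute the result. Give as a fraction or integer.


Start: 1352
Step 1: increase by 30% => multiply by 130/100
  1352 * 130/100 = 8788/5
Step 2: increase by 20% => multiply by 120/100
  8788/5 * 120/100 = 52728/25
Step 3: increase by 15% => multiply by 115/100
  52728/25 * 115/100 = 303186/125
Final value = 303186/125

303186/125


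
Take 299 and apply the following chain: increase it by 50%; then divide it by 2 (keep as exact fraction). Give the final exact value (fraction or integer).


Start with 299.
Step 1: Increase by 50%: 299 * 150/100 = 897/2
Step 2: Divide by 2: 897/2 / 2 = 897/4
Final result = 897/4

897/4


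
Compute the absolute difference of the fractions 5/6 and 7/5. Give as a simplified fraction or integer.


Simplify: 5/6 = 5/6 and 7/5 = 7/5
Find common denominator: LCD = 30
Convert: 25/30 and 42/30
Difference = |25 - 42|/30 = 17/30
Simplified = 17/30

17/30


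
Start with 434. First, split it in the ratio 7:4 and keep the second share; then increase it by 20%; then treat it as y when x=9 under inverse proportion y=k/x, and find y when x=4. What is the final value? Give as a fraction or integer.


Start with 434.
Step 1: Split 7:4, second share = 434 * 4/11 = 1736/11
Step 2: Increase by 20%: 1736/11 * 120/100 = 10416/55
Step 3: Inverse prop: k = (10416/55)*9; new y = k/4 = 10416/55*9/4 = 23436/55
Final result = 23436/55

23436/55


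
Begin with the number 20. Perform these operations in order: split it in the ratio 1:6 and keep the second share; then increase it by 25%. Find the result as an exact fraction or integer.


Start with 20.
Step 1: Split 1:6, second share = 20 * 6/7 = 120/7
Step 2: Increase by 25%: 120/7 * 125/100 = 150/7
Final result = 150/7

150/7


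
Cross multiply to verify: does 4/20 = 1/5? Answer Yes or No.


Cross multiply to check 4/20 = 1/5
Left cross product: 4 * 5 = 20
Right cross product: 20 * 1 = 20
20 = 20
Equal, so proportions match => Yes

Yes


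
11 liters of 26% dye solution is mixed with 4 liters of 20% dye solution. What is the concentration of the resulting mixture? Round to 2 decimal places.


Solute in mixture 1 = 26% of 11 L = 11*26/100 = 143/50 L
Solute in mixture 2 = 20% of 4 L = 4*20/100 = 4/5 L
Total solute = 143/50 + 4/5 = 183/50 L
Total volume = 11 + 4 = 15 L
Final concentration = 183/50/15 * 100 = 24.40%

24.40
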